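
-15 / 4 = -3.75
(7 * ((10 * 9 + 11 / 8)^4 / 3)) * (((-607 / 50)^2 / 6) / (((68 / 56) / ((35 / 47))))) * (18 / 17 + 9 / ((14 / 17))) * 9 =50891693028347862117 / 192512000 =264355951984.02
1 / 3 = 0.33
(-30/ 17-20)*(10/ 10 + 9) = -217.65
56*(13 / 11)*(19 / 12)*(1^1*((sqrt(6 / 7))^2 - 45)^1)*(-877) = 44623514 / 11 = 4056683.09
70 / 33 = 2.12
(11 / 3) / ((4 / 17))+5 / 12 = 16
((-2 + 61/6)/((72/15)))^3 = 14706125/2985984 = 4.93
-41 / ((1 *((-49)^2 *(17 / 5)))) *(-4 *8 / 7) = 6560 / 285719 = 0.02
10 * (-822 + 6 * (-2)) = -8340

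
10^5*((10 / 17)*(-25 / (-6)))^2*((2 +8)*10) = 156250000000 / 2601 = 60073048.83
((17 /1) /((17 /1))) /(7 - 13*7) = -1 /84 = -0.01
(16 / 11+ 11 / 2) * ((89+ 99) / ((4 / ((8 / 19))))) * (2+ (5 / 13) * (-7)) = -258876 / 2717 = -95.28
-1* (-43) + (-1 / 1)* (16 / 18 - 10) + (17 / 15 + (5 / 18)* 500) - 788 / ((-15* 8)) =1987 / 10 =198.70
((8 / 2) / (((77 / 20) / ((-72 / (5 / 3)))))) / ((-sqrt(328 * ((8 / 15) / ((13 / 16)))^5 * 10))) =1026675 * sqrt(3198) / 25862144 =2.24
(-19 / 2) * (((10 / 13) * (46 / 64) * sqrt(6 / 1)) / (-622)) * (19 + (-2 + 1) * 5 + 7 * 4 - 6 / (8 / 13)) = 281865 * sqrt(6) / 1035008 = 0.67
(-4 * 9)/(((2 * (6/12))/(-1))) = 36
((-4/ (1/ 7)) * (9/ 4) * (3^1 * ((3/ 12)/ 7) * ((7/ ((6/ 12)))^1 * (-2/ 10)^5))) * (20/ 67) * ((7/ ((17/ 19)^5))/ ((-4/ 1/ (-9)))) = 0.25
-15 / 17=-0.88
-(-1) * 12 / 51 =4 / 17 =0.24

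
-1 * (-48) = 48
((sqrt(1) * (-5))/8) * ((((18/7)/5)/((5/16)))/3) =-12/35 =-0.34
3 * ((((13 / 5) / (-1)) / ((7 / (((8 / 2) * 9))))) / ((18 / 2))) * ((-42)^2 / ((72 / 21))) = -11466 / 5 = -2293.20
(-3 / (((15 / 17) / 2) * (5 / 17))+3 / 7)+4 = -3271 / 175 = -18.69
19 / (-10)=-19 / 10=-1.90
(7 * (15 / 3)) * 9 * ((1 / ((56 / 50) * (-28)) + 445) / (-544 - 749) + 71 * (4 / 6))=714502695 / 48272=14801.60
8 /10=4 /5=0.80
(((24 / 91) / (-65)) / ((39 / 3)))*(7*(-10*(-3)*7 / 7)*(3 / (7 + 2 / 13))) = -144 / 5239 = -0.03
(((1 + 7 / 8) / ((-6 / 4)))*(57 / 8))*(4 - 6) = 285 / 16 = 17.81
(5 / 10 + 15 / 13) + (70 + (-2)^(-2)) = 3739 / 52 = 71.90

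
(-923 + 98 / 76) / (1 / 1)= -35025 / 38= -921.71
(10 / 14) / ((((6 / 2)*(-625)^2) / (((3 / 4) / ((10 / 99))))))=99 / 21875000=0.00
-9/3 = -3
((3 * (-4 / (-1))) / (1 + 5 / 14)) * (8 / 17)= 1344 / 323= 4.16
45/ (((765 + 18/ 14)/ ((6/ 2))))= 105/ 596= 0.18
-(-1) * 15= 15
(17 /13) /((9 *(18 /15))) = 85 /702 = 0.12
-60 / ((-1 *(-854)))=-30 / 427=-0.07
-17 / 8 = -2.12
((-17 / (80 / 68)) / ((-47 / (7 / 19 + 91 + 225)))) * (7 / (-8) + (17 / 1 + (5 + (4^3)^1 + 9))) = 1308095787 / 142880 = 9155.21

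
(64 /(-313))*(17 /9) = -1088 /2817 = -0.39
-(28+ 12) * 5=-200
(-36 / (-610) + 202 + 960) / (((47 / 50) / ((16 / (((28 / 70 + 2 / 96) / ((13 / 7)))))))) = 176930457600 / 2026969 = 87288.19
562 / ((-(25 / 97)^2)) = -5287858 / 625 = -8460.57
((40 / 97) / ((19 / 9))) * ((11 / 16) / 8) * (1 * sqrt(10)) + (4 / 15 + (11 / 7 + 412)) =495 * sqrt(10) / 29488 + 43453 / 105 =413.89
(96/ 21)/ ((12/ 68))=544/ 21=25.90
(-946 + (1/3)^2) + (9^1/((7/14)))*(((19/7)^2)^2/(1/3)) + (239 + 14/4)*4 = 2955.11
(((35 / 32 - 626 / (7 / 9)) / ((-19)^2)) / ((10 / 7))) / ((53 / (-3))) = 540129 / 6122560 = 0.09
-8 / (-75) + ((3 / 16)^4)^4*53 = 0.11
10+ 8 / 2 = 14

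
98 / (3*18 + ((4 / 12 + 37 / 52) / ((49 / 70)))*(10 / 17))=454818 / 254689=1.79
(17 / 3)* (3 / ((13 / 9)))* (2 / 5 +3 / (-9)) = 51 / 65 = 0.78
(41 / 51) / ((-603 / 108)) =-164 / 1139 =-0.14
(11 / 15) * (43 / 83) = 473 / 1245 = 0.38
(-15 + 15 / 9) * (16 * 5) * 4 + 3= -12791 / 3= -4263.67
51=51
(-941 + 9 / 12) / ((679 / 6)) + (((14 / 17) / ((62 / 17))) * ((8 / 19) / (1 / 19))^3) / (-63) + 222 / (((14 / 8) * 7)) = 21161117 / 2652174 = 7.98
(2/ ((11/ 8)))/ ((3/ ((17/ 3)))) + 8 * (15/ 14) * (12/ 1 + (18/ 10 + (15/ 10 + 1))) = 98726/ 693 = 142.46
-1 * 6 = -6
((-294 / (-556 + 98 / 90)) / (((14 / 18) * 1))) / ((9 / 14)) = 26460 / 24971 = 1.06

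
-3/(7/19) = -57/7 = -8.14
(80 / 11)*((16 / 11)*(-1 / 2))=-640 / 121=-5.29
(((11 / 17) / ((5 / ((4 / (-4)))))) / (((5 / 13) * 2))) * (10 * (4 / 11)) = -52 / 85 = -0.61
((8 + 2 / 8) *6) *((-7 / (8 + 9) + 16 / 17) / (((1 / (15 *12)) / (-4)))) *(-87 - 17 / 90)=1645100.47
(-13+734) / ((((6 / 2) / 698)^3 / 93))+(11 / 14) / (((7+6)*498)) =229637443037233537 / 271908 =844540958843.56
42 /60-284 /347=-411 /3470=-0.12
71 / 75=0.95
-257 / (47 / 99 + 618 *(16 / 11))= -0.29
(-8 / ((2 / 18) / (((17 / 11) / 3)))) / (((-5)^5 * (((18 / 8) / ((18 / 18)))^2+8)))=0.00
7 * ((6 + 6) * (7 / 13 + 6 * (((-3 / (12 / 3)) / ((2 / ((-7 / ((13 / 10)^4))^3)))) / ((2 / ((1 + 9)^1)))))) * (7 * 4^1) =390816.93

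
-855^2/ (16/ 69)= -50440725/ 16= -3152545.31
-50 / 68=-25 / 34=-0.74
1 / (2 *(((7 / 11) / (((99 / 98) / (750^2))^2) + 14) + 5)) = 1331 / 525218750050578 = 0.00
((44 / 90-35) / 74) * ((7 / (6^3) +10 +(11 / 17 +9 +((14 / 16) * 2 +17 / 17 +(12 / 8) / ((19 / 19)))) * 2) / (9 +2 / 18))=-215710147 / 111408480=-1.94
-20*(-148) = 2960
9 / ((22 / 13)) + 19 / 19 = 139 / 22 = 6.32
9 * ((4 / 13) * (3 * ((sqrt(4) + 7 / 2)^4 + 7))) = 398331 / 52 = 7660.21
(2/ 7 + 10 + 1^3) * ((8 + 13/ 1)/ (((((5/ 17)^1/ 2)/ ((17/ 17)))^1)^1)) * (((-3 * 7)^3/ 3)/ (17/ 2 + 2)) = -2369052/ 5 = -473810.40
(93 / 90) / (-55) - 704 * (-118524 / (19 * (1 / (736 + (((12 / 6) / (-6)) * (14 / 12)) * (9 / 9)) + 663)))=607660773593537 / 91738470450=6623.84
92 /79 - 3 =-145 /79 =-1.84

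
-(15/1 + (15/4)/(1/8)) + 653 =608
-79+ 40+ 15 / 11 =-414 / 11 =-37.64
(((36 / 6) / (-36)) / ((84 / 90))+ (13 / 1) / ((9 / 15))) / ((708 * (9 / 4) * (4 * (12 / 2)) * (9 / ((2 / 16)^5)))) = 0.00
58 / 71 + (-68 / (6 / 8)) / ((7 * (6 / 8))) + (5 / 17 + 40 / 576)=-9787619 / 608328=-16.09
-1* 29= -29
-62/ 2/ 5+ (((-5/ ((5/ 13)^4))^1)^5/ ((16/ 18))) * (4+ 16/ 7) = -1881491413715848070222549/ 427246093750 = -4403765046045.78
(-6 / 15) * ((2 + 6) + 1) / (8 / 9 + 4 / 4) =-162 / 85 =-1.91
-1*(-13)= 13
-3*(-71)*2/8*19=4047/4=1011.75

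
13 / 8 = 1.62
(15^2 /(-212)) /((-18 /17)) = 425 /424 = 1.00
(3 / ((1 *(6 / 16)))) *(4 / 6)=16 / 3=5.33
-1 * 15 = -15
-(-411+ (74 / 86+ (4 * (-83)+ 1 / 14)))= 446725 / 602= 742.07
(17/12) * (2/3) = 17/18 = 0.94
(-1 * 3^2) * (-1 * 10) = 90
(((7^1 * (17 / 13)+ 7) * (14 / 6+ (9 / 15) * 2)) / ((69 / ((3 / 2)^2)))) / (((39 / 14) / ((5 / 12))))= 12985 / 46644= 0.28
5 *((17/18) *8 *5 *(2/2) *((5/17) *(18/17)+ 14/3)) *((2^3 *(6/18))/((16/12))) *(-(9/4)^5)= -58994325/544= -108445.45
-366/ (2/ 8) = -1464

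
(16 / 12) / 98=2 / 147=0.01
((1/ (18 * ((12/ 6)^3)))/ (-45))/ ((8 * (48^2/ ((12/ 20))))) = -1/ 199065600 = -0.00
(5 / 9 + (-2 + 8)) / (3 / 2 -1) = 118 / 9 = 13.11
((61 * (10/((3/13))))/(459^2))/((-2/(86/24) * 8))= -170495/60676128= -0.00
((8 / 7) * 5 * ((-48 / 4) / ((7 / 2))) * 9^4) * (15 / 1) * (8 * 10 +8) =-8314099200 / 49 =-169675493.88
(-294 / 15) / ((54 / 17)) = -833 / 135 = -6.17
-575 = -575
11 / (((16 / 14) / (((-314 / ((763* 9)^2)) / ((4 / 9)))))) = -1727 / 11976048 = -0.00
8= 8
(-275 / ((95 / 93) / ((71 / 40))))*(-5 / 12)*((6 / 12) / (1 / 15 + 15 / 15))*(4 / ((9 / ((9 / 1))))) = 1815825 / 4864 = 373.32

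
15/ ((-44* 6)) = -5/ 88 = -0.06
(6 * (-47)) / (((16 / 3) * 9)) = -47 / 8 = -5.88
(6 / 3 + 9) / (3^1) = 11 / 3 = 3.67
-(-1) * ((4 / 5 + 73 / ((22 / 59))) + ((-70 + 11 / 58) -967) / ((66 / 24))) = -575633 / 3190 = -180.45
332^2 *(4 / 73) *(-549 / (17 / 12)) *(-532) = 1545259355136 / 1241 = 1245172727.75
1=1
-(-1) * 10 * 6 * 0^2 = 0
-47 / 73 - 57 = -4208 / 73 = -57.64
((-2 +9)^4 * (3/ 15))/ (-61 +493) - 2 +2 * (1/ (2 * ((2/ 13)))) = 12121/ 2160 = 5.61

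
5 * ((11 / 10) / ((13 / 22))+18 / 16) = 14.93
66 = 66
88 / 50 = 44 / 25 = 1.76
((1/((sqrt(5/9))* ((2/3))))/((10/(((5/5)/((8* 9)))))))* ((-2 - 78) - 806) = -443* sqrt(5)/400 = -2.48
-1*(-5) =5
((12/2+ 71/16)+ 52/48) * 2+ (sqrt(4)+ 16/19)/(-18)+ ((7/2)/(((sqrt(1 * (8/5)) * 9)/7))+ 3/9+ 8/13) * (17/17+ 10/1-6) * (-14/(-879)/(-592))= 22.88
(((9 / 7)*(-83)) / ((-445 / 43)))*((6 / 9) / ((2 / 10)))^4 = 7138000 / 5607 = 1273.05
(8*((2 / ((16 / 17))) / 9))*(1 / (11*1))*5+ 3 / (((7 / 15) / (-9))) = -39500 / 693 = -57.00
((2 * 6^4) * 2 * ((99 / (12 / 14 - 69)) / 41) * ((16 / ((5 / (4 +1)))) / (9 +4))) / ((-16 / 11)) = 4390848 / 28249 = 155.43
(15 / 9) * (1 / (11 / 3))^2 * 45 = 675 / 121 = 5.58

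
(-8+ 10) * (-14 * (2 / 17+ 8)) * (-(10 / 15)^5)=41216 / 1377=29.93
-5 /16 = -0.31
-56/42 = -4/3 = -1.33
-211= -211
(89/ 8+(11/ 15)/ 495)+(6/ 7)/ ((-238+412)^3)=11.13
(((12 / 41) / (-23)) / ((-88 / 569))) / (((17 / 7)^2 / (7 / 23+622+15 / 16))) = 19183772979 / 2206378592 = 8.69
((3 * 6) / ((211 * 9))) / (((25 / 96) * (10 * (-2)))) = -0.00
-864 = -864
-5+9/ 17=-4.47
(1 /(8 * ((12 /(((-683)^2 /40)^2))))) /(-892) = -217611987121 /137011200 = -1588.28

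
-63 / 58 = -1.09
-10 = -10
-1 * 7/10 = -7/10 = -0.70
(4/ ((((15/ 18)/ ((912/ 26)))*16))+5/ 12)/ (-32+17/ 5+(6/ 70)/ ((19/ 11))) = -1134889/ 2961816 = -0.38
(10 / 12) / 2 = 5 / 12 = 0.42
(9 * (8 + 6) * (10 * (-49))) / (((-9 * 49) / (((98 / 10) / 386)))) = 686 / 193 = 3.55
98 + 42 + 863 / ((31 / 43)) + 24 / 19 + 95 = 844230 / 589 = 1433.33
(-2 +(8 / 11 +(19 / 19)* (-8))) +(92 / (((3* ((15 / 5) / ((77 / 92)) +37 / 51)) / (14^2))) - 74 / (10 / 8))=246894858 / 186175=1326.14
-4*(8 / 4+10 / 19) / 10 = -96 / 95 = -1.01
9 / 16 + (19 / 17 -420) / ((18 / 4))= -226495 / 2448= -92.52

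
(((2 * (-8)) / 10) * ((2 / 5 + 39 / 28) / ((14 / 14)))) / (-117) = 502 / 20475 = 0.02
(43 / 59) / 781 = 0.00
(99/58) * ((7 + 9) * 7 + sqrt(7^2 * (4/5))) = 693 * sqrt(5)/145 + 5544/29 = 201.86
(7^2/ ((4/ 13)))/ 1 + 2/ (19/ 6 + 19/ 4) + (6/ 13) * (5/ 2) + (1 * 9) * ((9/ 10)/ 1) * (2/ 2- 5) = 128.26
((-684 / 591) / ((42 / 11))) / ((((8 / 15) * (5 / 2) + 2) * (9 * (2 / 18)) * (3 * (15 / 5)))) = -209 / 20685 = -0.01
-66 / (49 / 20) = -1320 / 49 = -26.94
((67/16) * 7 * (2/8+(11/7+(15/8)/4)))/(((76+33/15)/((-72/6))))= -515565/50048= -10.30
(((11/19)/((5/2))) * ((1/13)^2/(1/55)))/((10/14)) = 1694/16055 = 0.11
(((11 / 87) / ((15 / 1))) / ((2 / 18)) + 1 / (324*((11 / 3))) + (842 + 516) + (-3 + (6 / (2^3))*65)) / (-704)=-60455797 / 30317760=-1.99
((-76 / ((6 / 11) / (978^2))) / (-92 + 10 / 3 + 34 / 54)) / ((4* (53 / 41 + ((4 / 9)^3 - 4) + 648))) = 26887343434578 / 45851799929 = 586.40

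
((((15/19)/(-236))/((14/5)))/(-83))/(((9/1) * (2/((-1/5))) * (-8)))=5/250099584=0.00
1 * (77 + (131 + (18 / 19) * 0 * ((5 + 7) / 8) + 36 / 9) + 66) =278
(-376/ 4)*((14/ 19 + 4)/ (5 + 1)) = -1410/ 19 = -74.21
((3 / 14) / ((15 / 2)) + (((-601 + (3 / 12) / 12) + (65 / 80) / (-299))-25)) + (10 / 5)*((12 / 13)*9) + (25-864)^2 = 88321878523 / 125580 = 703311.66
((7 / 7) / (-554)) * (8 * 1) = -4 / 277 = -0.01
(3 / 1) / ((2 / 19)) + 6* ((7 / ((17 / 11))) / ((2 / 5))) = 3279 / 34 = 96.44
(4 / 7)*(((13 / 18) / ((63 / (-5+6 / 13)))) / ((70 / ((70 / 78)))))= -59 / 154791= -0.00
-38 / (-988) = 1 / 26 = 0.04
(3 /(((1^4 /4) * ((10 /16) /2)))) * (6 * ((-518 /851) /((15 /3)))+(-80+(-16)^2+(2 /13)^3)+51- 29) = 9569675904 /1263275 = 7575.29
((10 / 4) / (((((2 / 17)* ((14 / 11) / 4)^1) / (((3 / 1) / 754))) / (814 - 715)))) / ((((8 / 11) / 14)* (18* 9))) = 113135 / 36192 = 3.13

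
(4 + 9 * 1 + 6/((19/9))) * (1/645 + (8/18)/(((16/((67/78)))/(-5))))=-497623/266760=-1.87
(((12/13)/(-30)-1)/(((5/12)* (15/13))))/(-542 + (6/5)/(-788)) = 105592/26693575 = 0.00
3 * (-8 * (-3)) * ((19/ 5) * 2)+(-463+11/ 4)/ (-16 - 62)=862837/ 1560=553.10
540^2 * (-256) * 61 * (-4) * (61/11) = 1111084646400/11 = 101007695127.27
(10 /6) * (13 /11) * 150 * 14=45500 /11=4136.36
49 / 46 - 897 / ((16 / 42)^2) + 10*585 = -485503 / 1472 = -329.83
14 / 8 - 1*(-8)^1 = 39 / 4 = 9.75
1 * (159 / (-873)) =-53 / 291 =-0.18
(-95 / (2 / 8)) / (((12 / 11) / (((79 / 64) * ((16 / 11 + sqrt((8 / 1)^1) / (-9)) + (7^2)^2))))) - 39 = -66114041 / 64 + 82555 * sqrt(2) / 864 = -1032896.76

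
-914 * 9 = -8226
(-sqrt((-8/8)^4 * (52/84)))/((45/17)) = -17 * sqrt(273)/945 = -0.30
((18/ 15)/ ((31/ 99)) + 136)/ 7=21674/ 1085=19.98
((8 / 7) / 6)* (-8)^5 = -131072 / 21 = -6241.52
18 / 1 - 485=-467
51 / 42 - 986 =-13787 / 14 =-984.79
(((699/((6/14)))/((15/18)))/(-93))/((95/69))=-225078/14725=-15.29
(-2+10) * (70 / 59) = 560 / 59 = 9.49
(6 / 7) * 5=30 / 7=4.29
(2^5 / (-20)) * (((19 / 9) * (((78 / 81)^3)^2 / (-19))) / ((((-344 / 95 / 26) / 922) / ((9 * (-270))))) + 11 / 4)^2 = -12372978464206687796619384423721 / 3806927032430060010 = -3250122305682.52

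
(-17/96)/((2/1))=-17/192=-0.09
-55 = -55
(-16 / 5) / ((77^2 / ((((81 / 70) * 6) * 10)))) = -7776 / 207515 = -0.04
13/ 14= 0.93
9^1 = 9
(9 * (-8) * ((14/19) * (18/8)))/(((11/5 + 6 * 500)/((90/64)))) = -127575/2281672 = -0.06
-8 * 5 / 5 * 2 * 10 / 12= -40 / 3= -13.33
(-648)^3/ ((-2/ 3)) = 408146688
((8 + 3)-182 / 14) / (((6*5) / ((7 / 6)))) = -7 / 90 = -0.08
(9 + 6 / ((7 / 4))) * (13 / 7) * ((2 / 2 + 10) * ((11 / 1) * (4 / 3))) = 182468 / 49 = 3723.84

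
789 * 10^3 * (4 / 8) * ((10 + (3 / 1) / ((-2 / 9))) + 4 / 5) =-1065150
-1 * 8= -8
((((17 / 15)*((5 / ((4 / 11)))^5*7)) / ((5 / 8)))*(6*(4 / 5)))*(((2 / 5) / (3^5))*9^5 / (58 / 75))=1746416912625 / 464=3763829553.07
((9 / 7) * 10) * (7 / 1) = 90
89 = 89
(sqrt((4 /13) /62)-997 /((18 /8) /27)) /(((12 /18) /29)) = -520434 + 87*sqrt(806) /806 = -520430.94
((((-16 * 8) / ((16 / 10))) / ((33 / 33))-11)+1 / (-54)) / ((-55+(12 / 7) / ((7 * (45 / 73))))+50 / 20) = 1204175 / 689319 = 1.75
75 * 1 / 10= 15 / 2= 7.50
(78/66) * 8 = 104/11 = 9.45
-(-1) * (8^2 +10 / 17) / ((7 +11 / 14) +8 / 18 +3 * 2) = 4.54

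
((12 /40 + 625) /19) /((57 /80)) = 50024 /1083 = 46.19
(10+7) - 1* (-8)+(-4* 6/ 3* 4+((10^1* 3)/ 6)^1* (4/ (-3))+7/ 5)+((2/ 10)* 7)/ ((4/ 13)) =-463/ 60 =-7.72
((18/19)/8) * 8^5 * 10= 38804.21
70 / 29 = 2.41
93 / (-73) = -93 / 73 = -1.27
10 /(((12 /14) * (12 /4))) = 35 /9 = 3.89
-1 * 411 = -411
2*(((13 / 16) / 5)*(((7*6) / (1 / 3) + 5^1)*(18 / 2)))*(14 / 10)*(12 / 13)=24759 / 50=495.18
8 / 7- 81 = -559 / 7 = -79.86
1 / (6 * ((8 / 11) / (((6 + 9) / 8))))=55 / 128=0.43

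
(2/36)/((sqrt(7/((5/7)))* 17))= sqrt(5)/2142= 0.00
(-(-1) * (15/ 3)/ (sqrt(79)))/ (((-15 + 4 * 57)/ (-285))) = -475 * sqrt(79)/ 5609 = -0.75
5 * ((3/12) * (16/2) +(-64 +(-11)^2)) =295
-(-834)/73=834/73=11.42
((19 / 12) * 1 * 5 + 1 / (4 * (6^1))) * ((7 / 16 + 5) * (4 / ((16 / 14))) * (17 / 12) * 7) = 4613987 / 3072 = 1501.95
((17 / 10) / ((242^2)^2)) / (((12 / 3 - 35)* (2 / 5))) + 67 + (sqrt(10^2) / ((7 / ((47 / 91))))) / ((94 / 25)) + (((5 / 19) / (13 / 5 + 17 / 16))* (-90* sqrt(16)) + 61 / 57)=42.40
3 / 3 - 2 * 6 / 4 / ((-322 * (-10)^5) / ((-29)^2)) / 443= 14264597477 / 14264600000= 1.00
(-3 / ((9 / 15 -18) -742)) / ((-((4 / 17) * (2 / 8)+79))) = -85 / 1701056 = -0.00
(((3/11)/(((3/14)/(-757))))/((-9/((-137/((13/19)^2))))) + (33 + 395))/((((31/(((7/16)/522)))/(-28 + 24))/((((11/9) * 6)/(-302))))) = -1809445463/22299216732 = -0.08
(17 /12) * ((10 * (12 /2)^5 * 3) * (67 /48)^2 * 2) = 10302255 /8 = 1287781.88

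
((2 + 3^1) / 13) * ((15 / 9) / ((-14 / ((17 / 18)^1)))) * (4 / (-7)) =425 / 17199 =0.02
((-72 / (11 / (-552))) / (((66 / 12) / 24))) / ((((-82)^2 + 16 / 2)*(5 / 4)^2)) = 847872 / 565675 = 1.50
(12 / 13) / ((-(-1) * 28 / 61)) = 183 / 91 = 2.01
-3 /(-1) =3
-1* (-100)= 100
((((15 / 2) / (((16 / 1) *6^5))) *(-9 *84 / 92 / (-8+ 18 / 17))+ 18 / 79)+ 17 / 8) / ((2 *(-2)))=-1549762717 / 2634620928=-0.59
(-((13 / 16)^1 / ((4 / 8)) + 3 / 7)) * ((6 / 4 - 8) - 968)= 224135 / 112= 2001.21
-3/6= -1/2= -0.50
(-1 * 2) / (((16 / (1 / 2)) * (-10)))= 0.01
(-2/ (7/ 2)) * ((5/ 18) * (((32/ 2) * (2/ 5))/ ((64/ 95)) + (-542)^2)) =-326415/ 7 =-46630.71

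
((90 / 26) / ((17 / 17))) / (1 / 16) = 720 / 13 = 55.38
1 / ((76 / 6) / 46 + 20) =69 / 1399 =0.05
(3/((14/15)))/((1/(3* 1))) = 135/14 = 9.64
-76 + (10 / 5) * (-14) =-104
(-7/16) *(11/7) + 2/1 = 21/16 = 1.31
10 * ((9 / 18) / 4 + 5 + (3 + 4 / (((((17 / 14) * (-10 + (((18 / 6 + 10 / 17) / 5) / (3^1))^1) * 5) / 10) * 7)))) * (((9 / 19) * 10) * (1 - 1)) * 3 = 0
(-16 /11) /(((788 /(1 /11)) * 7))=-4 /166859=-0.00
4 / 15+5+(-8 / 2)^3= -881 / 15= -58.73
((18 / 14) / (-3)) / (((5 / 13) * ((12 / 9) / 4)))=-117 / 35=-3.34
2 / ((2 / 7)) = 7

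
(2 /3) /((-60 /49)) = -49 /90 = -0.54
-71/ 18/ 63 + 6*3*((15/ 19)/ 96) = 14723/ 172368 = 0.09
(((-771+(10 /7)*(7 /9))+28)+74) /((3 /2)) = -12022 /27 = -445.26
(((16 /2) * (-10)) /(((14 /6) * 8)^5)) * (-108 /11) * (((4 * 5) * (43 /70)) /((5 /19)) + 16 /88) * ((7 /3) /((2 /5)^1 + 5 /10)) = 5480865 /130153408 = 0.04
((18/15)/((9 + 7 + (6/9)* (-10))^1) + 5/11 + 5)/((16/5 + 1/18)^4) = 28205739000/567493911677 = 0.05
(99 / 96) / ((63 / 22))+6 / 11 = 3347 / 3696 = 0.91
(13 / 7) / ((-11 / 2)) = -26 / 77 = -0.34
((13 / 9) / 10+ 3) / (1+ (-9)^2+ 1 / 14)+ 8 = 415621 / 51705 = 8.04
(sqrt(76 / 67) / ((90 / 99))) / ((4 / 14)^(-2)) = 44 * sqrt(1273) / 16415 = 0.10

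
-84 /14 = -6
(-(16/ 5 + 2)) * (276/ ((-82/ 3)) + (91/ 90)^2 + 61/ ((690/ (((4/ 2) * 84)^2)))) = -246863516419/ 19095750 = -12927.67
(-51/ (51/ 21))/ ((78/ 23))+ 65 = 1529/ 26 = 58.81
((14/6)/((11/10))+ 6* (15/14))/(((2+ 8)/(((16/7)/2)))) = 1580/1617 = 0.98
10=10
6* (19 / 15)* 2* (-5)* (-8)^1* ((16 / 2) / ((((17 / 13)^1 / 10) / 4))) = 2529280 / 17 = 148781.18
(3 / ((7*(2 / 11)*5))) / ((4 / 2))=33 / 140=0.24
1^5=1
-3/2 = -1.50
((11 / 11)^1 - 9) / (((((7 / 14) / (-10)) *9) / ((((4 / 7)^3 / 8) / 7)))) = 1280 / 21609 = 0.06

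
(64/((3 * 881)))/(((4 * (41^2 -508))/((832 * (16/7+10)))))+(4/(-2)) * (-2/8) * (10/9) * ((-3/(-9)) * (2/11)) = 61892426/716155209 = 0.09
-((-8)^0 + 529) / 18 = -265 / 9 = -29.44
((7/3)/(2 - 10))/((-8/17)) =119/192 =0.62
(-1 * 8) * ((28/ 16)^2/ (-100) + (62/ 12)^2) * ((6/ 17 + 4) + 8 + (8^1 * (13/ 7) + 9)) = -1654479331/ 214200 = -7723.99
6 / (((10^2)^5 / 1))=3 / 5000000000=0.00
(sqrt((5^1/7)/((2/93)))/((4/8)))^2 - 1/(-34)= 31627/238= 132.89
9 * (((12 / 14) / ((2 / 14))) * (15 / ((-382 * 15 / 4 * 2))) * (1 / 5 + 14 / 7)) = -594 / 955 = -0.62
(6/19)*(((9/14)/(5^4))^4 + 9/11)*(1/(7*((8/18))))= 1424421386720698617/17151674804687500000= 0.08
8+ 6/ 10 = 43/ 5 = 8.60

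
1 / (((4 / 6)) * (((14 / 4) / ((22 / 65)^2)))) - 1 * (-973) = 28777927 / 29575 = 973.05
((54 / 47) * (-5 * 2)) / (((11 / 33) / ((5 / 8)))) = -2025 / 94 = -21.54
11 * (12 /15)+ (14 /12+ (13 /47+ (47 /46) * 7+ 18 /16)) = 2402471 /129720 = 18.52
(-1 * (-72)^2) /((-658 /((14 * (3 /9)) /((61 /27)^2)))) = 1259712 /174887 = 7.20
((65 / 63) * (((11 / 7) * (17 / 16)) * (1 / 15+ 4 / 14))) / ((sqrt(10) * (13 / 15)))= 0.22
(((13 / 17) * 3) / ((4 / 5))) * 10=975 / 34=28.68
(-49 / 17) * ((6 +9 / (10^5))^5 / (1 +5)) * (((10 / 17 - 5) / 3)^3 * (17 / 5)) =1270175258857722865521489964467 / 31443200000000000000000000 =40395.86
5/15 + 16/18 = 11/9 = 1.22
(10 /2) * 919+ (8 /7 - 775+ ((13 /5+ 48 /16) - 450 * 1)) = 118186 /35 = 3376.74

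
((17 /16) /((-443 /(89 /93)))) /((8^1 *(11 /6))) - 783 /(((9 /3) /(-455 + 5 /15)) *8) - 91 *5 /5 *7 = 137252214775 /9668032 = 14196.50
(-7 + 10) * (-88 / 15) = -88 / 5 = -17.60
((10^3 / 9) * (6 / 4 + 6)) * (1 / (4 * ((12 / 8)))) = 1250 / 9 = 138.89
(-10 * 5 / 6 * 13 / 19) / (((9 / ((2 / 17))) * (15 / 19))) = -130 / 1377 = -0.09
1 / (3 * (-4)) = -1 / 12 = -0.08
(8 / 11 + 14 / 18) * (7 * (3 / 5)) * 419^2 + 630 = 183214073 / 165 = 1110388.32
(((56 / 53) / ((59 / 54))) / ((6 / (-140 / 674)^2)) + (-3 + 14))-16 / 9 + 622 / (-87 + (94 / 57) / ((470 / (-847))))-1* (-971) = 39884661876090061 / 40978125917307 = 973.32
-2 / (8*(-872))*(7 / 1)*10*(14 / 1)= 0.28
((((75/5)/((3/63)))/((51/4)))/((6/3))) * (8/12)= 140/17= 8.24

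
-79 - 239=-318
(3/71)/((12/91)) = 91/284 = 0.32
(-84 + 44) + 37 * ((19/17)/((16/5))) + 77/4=-2129/272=-7.83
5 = 5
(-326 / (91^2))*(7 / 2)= -163 / 1183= -0.14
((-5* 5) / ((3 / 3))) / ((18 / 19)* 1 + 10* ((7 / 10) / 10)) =-4750 / 313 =-15.18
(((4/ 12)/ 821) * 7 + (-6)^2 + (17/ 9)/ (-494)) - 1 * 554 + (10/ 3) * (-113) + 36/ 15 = -16284625163/ 18250830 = -892.27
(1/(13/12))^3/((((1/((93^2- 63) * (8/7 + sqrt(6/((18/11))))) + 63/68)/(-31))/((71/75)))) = -1653855308727830784/66378930381156575 + 4194401398272 * sqrt(33)/9482704340165225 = -24.91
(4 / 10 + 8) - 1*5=17 / 5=3.40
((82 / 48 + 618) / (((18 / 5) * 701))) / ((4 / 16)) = 74365 / 75708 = 0.98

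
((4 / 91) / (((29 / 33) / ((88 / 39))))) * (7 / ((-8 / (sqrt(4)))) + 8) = 24200 / 34307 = 0.71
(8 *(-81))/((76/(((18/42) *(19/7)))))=-486/49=-9.92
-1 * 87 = -87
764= 764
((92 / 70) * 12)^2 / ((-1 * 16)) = -19044 / 1225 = -15.55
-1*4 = -4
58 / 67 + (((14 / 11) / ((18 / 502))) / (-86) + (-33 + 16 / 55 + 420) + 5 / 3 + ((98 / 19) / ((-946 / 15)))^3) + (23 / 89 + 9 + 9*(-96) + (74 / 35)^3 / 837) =-72275422118341293824527414 / 155324021180849269662375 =-465.32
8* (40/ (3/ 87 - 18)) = -17.81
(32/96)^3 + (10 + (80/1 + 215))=8236/27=305.04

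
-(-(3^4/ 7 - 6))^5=5368.25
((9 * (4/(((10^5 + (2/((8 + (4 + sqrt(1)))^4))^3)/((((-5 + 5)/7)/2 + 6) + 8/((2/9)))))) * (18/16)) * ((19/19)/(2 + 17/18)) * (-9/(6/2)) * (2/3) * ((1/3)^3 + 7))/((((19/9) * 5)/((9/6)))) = -39630042793340181/3429995865254147234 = -0.01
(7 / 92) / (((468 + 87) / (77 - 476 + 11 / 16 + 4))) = -14721 / 272320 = -0.05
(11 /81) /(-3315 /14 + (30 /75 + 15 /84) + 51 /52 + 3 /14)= -0.00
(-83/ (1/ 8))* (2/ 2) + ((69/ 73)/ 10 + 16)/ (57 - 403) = -167724869/ 252580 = -664.05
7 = 7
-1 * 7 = -7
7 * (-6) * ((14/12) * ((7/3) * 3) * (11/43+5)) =-77518/43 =-1802.74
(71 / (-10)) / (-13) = 71 / 130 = 0.55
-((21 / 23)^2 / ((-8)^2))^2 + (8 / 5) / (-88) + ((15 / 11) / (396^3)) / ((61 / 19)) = -22825446396176483 / 1243793106875658240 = -0.02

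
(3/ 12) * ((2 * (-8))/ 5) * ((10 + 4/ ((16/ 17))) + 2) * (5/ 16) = -65/ 16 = -4.06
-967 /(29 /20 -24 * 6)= 19340 /2851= 6.78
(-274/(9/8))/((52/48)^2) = -35072/169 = -207.53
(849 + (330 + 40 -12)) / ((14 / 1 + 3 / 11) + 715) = 1.66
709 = 709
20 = 20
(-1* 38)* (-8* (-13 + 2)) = -3344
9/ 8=1.12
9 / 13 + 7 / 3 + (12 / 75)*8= 4198 / 975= 4.31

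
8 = 8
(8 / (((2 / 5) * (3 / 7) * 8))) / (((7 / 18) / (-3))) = -45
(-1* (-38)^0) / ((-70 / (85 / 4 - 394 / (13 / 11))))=-16231 / 3640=-4.46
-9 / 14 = -0.64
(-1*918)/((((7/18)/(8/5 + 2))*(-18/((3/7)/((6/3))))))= 101.17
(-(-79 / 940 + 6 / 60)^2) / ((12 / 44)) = -33 / 35344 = -0.00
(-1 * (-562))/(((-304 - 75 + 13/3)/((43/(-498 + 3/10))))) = 215/1659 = 0.13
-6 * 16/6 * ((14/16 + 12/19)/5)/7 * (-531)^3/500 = 34286175639/166250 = 206232.64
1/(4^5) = 1/1024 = 0.00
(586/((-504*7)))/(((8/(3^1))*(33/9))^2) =-2637/1517824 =-0.00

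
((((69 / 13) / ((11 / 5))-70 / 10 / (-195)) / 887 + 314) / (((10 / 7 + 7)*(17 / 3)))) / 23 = 0.29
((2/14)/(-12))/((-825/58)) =29/34650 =0.00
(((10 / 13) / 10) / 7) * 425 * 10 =4250 / 91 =46.70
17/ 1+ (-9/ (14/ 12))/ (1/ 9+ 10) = 10343/ 637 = 16.24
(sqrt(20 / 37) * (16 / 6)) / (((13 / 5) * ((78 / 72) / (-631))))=-201920 * sqrt(185) / 6253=-439.21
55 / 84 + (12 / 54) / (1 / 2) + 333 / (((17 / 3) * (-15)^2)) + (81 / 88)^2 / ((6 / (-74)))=-1884536833 / 207345600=-9.09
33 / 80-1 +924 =73873 / 80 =923.41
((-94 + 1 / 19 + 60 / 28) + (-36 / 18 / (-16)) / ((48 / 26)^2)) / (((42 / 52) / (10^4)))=-456959774375 / 402192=-1136173.21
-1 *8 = -8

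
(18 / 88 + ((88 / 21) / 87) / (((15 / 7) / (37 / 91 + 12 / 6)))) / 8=1351451 / 41801760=0.03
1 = 1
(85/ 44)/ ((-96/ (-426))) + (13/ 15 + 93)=1081757/ 10560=102.44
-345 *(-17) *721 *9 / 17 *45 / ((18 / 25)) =279838125 / 2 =139919062.50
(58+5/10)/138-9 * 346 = -286449/92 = -3113.58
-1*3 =-3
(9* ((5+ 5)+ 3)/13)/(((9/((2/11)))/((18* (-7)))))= -252/11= -22.91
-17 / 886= -0.02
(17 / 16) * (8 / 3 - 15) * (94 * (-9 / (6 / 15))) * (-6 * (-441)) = 586677735 / 8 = 73334716.88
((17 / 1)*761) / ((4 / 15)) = 194055 / 4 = 48513.75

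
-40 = -40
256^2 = 65536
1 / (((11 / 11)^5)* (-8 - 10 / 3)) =-3 / 34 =-0.09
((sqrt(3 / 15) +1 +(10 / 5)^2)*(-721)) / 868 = -4.52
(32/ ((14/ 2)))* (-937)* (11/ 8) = -5889.71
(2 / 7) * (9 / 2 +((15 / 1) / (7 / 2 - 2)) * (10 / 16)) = 43 / 14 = 3.07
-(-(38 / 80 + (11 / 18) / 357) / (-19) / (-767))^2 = -3753645289 / 3507836668250241600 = -0.00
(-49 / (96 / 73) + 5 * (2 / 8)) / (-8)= 3457 / 768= 4.50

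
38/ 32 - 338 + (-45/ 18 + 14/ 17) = -92069/ 272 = -338.49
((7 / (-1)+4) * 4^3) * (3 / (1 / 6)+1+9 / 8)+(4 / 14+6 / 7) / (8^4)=-13848575 / 3584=-3864.00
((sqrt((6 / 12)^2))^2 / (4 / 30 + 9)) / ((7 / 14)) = 15 / 274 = 0.05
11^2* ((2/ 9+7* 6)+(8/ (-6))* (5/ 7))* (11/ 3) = 3460600/ 189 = 18310.05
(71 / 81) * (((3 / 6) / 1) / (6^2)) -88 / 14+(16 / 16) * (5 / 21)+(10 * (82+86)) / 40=1468217 / 40824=35.96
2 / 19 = 0.11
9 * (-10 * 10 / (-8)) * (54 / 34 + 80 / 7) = 348525 / 238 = 1464.39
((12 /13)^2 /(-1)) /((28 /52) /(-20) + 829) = -2880 /2801929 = -0.00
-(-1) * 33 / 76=33 / 76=0.43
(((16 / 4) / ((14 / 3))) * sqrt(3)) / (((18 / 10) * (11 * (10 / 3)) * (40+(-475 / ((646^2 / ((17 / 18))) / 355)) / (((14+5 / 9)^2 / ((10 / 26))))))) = 576472312 * sqrt(3) / 1775503969085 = 0.00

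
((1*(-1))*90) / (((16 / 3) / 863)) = -116505 / 8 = -14563.12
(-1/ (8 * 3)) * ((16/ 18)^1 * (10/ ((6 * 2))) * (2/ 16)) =-5/ 1296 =-0.00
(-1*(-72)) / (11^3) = 72 / 1331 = 0.05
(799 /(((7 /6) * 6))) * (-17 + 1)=-1826.29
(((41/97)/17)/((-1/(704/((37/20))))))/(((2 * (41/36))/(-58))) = 14699520/61013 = 240.92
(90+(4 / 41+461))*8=180760 / 41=4408.78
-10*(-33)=330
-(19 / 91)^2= -0.04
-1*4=-4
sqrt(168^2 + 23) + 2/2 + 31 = 32 + sqrt(28247) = 200.07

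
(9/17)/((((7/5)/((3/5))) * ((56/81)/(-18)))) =-19683/3332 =-5.91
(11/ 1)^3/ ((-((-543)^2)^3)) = -1331/ 25632972850442049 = -0.00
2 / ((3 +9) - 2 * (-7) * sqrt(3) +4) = -8 / 83 +7 * sqrt(3) / 83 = 0.05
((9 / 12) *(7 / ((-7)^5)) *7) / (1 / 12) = -9 / 343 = -0.03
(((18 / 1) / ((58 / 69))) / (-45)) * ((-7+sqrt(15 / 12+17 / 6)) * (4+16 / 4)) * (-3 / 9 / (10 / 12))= -7728 / 725+1288 * sqrt(3) / 725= -7.58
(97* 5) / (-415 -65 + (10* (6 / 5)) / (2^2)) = -485 / 477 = -1.02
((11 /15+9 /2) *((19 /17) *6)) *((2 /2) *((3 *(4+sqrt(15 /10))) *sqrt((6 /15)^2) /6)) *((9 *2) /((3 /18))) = 161082 *sqrt(6) /425+1288656 /425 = 3960.53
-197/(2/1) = -197/2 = -98.50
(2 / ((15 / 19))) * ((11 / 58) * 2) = 418 / 435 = 0.96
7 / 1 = 7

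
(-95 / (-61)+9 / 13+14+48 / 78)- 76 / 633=8405474 / 501969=16.75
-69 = -69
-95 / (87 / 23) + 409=33398 / 87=383.89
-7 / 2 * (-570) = 1995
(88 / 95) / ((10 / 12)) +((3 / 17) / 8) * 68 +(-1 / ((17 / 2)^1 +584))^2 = 139355441 / 53360550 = 2.61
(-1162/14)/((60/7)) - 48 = -3461/60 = -57.68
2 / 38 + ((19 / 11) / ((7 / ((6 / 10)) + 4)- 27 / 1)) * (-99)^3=95530381 / 646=147879.85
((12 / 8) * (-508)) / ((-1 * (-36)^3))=-127 / 7776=-0.02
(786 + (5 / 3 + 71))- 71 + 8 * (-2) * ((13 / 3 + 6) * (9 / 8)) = 1805 / 3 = 601.67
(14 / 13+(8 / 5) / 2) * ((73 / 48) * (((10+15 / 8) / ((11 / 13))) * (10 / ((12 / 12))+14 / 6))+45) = 47652895 / 82368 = 578.54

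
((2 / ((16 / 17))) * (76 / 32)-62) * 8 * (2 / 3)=-1215 / 4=-303.75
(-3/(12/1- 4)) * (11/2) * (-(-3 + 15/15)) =-33/8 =-4.12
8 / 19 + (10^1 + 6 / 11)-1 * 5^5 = -3114.03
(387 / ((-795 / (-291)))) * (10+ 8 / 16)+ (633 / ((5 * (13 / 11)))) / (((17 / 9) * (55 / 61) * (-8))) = 3465951579 / 2342600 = 1479.53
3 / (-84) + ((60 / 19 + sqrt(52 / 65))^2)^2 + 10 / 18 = 1866624 * sqrt(5) / 34295 + 121900159547 / 821022300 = 270.18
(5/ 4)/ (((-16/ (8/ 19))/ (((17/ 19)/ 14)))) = -85/ 40432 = -0.00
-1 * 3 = -3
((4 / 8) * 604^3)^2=12138405466522624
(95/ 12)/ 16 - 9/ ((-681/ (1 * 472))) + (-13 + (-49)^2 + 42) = 106202557/ 43584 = 2436.73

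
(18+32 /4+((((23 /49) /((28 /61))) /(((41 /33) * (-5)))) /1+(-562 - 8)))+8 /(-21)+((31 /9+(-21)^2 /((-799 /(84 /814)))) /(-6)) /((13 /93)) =-548.58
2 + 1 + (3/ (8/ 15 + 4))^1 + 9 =861/ 68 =12.66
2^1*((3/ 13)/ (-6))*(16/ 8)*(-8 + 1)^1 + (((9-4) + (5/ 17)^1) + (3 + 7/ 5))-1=10797/ 1105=9.77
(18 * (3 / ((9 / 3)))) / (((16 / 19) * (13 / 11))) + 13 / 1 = 3233 / 104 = 31.09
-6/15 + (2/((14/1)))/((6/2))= -37/105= -0.35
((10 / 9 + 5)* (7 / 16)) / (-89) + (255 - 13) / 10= 1548811 / 64080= 24.17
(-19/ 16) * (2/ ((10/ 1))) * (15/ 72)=-19/ 384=-0.05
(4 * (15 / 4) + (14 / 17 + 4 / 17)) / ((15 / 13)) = 1183 / 85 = 13.92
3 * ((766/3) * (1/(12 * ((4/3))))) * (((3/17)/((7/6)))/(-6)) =-1149/952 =-1.21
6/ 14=3/ 7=0.43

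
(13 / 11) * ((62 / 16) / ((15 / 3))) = 403 / 440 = 0.92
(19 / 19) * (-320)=-320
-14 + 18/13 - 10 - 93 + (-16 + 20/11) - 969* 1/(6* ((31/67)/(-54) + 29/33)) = -1561938024/4952519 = -315.38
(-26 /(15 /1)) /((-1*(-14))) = -13 /105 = -0.12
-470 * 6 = -2820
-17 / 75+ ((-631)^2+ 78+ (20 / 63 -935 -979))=624212018 / 1575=396325.09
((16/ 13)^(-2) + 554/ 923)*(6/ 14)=893433/ 1654016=0.54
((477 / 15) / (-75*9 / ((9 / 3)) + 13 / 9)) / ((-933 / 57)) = 0.01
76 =76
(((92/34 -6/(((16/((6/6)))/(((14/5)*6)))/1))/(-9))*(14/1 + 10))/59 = 2444/15045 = 0.16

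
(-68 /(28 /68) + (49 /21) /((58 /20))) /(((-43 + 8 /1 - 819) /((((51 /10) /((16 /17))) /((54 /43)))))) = 621859507 /748923840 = 0.83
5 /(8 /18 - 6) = -9 /10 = -0.90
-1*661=-661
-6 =-6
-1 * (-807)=807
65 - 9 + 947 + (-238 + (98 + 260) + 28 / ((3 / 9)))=1207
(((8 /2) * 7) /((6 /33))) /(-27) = -154 /27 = -5.70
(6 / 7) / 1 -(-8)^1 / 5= 86 / 35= 2.46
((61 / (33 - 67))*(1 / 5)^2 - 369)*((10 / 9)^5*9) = -627422000 / 111537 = -5625.24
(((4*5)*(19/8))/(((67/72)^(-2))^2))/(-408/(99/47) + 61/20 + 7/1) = -105289607225/542883244032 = -0.19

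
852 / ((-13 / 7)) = -5964 / 13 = -458.77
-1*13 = -13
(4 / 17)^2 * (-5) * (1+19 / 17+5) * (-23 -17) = 387200 / 4913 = 78.81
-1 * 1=-1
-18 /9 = -2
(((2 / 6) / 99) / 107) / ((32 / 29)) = 29 / 1016928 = 0.00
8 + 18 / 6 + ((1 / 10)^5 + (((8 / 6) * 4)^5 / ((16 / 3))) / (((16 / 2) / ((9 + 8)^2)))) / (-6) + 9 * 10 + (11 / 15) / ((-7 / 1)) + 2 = -1622236640567 / 340200000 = -4768.48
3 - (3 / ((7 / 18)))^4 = -8495853 / 2401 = -3538.46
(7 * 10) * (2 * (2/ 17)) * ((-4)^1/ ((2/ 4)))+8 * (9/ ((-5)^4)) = -131.65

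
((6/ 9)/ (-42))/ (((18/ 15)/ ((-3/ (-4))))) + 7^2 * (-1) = -24701/ 504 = -49.01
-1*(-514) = 514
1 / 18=0.06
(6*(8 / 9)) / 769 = 16 / 2307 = 0.01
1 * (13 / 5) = 13 / 5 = 2.60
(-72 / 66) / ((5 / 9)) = -108 / 55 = -1.96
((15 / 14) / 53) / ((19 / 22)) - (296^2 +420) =-620565599 / 7049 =-88035.98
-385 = -385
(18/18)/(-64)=-1/64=-0.02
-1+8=7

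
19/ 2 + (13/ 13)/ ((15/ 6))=99/ 10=9.90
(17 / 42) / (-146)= -17 / 6132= -0.00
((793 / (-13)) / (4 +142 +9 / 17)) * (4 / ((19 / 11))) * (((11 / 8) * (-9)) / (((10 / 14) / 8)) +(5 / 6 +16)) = 83339542 / 709935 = 117.39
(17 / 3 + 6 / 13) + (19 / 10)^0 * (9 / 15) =1312 / 195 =6.73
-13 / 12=-1.08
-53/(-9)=53/9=5.89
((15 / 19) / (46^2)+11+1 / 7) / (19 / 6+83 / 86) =404546193 / 150001124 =2.70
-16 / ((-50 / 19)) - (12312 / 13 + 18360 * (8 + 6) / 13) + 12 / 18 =-20194822 / 975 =-20712.64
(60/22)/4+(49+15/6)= 574/11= 52.18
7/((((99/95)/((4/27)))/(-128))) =-127.38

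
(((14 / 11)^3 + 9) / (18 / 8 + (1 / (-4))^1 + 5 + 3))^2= 216766729 / 177156100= 1.22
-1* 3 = -3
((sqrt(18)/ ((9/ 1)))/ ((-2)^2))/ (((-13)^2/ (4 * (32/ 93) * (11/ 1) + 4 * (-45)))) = -0.11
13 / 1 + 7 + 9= 29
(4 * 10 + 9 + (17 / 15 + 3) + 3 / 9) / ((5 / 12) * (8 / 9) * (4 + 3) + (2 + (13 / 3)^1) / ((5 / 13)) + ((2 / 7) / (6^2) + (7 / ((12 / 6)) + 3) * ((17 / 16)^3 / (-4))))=1655635968 / 530074003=3.12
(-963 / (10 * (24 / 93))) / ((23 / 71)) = -1151.94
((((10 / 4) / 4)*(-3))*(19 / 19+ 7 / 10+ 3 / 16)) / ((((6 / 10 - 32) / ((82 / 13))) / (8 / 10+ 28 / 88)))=2284479 / 2873728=0.79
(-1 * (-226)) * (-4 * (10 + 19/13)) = -134696/13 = -10361.23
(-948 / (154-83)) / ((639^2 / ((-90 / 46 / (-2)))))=-790 / 24695859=-0.00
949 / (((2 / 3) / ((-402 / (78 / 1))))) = -14673 / 2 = -7336.50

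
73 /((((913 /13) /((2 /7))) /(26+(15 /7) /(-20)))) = 688025 /89474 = 7.69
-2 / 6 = -1 / 3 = -0.33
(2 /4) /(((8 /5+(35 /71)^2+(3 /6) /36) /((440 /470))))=39924720 /158381587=0.25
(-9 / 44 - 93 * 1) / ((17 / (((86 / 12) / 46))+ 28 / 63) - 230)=1587087 / 2050840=0.77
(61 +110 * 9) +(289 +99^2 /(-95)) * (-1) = 82191 /95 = 865.17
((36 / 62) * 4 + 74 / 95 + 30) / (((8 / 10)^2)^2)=3046375 / 37696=80.81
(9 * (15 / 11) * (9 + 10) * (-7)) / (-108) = 665 / 44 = 15.11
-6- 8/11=-74/11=-6.73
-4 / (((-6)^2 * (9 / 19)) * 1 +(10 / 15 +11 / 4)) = -912 / 4667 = -0.20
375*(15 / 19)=5625 / 19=296.05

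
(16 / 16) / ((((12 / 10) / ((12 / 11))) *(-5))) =-2 / 11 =-0.18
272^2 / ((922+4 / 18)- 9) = 665856 / 8219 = 81.01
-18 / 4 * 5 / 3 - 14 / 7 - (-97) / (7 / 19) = 3553 / 14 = 253.79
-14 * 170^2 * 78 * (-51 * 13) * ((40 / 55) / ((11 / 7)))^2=4481664304.24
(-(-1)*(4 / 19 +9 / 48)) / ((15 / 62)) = 3751 / 2280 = 1.65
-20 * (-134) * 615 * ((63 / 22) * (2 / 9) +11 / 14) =180477900 / 77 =2343868.83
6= 6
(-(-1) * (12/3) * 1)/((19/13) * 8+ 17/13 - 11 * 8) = -4/75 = -0.05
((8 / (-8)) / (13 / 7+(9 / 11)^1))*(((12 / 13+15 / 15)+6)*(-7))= 539 / 26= 20.73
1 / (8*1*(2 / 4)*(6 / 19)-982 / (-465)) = 8835 / 29818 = 0.30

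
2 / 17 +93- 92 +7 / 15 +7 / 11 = 6229 / 2805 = 2.22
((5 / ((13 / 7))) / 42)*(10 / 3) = 25 / 117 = 0.21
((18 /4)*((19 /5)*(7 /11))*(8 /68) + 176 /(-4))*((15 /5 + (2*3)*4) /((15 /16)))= -5751792 /4675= -1230.33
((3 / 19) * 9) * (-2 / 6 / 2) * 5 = -45 / 38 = -1.18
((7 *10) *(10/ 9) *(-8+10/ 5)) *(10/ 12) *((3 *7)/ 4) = -2041.67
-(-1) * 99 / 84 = 1.18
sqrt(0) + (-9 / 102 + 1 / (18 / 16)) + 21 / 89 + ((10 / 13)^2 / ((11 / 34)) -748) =-37724671459 / 50628006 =-745.13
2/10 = 1/5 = 0.20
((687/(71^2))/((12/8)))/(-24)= -229/60492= -0.00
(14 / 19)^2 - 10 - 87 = -34821 / 361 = -96.46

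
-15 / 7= -2.14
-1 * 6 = -6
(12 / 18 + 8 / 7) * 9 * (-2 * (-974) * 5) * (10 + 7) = 18876120 / 7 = 2696588.57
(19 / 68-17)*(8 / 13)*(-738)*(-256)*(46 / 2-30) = 3007355904 / 221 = 13607945.27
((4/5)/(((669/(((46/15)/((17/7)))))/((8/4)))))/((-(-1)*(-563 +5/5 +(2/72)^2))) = -370944/69029466025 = -0.00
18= 18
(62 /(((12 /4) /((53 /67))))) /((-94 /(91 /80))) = -149513 /755760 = -0.20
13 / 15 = 0.87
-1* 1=-1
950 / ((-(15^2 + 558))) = -950 / 783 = -1.21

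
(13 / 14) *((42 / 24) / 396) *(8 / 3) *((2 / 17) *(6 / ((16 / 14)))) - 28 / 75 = -123389 / 336600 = -0.37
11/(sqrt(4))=5.50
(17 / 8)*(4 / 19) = 0.45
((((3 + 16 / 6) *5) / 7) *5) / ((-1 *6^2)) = -0.56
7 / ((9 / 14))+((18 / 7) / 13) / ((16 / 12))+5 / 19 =351691 / 31122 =11.30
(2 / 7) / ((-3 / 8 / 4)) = -64 / 21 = -3.05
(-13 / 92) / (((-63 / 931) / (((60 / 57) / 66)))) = 455 / 13662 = 0.03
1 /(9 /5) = 5 /9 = 0.56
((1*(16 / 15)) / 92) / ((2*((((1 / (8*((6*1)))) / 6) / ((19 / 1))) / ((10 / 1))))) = 7296 / 23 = 317.22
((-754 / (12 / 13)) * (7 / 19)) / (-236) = 34307 / 26904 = 1.28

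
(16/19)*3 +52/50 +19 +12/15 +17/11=130164/5225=24.91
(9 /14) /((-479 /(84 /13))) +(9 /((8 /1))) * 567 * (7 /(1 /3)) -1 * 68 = 663916081 /49816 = 13327.37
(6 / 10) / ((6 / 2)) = 1 / 5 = 0.20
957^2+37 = 915886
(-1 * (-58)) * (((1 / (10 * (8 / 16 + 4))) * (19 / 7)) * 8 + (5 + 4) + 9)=337676 / 315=1071.99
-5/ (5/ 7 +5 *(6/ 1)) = -7/ 43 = -0.16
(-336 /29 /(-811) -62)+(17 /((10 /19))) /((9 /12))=-6674356 /352785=-18.92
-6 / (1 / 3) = -18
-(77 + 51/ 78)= -2019/ 26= -77.65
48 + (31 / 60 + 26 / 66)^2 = 21270001 / 435600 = 48.83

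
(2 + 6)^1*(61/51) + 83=4721/51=92.57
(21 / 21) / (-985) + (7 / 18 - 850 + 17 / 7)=-105143951 / 124110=-847.18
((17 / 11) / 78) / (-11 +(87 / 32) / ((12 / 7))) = -1088 / 516945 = -0.00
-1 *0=0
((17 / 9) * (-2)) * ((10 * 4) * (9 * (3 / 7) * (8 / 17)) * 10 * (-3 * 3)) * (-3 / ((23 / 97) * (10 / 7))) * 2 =-10056960 / 23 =-437259.13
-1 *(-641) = 641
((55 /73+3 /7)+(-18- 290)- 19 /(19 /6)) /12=-79925 /3066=-26.07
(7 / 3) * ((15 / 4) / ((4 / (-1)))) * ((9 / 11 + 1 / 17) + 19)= -43.48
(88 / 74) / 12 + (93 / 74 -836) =-185291 / 222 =-834.64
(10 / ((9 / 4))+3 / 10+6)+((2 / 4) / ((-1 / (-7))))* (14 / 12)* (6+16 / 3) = 2566 / 45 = 57.02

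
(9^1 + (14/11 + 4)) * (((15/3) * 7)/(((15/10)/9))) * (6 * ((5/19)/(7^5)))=141300/501809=0.28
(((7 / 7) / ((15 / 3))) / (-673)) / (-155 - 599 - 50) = 1 / 2705460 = 0.00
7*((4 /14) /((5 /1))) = 2 /5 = 0.40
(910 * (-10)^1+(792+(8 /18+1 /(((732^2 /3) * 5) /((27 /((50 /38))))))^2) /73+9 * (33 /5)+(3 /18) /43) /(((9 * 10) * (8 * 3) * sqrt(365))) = -127154316815228631881597 * sqrt(365) /11102027060352398400000000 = -0.22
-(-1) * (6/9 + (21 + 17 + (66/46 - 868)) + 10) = -56435/69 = -817.90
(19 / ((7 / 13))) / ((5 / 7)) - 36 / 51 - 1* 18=2609 / 85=30.69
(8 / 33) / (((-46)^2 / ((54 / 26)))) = 18 / 75647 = 0.00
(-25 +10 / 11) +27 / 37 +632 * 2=504940 / 407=1240.64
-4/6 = -2/3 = -0.67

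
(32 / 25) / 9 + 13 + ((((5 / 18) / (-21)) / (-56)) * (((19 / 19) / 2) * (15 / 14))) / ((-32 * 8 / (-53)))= 16617521509 / 1264435200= 13.14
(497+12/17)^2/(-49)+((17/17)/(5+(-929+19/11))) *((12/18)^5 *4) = -176482547506123/34910192835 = -5055.33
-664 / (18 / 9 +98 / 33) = -5478 / 41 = -133.61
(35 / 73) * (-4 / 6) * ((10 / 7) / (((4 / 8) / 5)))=-1000 / 219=-4.57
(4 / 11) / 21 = 4 / 231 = 0.02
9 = 9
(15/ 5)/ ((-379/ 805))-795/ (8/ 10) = -1000.12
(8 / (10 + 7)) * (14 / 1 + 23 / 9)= 1192 / 153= 7.79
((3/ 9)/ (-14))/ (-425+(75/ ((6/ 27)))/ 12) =4/ 66675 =0.00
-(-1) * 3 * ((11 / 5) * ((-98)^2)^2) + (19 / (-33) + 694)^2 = 3317332615037 / 5445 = 609243822.78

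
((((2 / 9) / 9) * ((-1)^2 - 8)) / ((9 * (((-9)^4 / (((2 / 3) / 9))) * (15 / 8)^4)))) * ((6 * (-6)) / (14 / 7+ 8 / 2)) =229376 / 2179240250625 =0.00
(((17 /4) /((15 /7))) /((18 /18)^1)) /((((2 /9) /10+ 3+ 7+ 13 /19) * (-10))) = -6783 /366160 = -0.02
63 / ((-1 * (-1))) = 63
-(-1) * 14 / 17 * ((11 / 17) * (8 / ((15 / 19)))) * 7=163856 / 4335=37.80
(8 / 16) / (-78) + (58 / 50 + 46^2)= 8256899 / 3900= 2117.15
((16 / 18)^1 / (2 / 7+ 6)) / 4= 7 / 198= 0.04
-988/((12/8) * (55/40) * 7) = -15808/231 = -68.43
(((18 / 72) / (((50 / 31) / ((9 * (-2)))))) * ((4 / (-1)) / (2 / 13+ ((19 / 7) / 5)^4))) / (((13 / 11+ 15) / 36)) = 14368904550 / 139297549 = 103.15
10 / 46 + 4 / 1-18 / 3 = -41 / 23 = -1.78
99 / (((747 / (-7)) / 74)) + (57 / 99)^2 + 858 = 71376887 / 90387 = 789.68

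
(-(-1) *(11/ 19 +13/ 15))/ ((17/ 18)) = 2472/ 1615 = 1.53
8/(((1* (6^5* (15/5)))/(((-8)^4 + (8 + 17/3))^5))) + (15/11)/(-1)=3133516227133659690319/7794468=402017973148861.43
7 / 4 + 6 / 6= 11 / 4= 2.75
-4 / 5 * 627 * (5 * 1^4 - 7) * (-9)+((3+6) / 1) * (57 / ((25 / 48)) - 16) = -204696 / 25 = -8187.84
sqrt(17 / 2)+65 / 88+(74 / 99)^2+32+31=sqrt(34) / 2+5041427 / 78408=67.21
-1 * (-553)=553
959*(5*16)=76720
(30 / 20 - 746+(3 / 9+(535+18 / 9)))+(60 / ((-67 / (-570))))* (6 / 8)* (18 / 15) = 101399 / 402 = 252.24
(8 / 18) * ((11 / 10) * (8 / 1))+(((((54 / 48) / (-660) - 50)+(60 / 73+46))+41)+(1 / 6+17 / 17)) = 9920761 / 231264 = 42.90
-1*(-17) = 17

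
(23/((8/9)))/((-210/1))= -69/560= -0.12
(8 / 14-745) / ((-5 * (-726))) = -1737 / 8470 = -0.21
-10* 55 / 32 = -275 / 16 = -17.19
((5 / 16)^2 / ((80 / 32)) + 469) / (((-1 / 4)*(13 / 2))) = -60037 / 208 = -288.64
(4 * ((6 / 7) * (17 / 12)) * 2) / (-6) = -34 / 21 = -1.62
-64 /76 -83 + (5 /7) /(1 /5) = -10676 /133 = -80.27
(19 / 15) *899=17081 / 15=1138.73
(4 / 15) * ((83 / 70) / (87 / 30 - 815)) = -332 / 852705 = -0.00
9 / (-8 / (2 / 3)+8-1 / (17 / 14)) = -153 / 82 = -1.87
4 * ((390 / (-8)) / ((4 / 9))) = -1755 / 4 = -438.75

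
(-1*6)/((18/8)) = -8/3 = -2.67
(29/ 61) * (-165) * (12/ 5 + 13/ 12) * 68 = -1133407/ 61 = -18580.44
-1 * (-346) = 346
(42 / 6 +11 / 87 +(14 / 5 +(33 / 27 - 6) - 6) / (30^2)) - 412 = -475534411 / 1174500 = -404.88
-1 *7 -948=-955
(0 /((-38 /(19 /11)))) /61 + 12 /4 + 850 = 853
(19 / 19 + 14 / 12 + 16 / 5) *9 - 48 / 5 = 387 / 10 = 38.70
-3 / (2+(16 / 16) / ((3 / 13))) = -9 / 19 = -0.47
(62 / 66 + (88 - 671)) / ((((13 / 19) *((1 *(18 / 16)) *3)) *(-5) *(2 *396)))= 364952 / 5733585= 0.06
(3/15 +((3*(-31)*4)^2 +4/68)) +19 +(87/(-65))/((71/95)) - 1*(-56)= 10862680646/78455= 138457.47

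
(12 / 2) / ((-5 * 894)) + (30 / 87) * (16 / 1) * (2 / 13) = 238023 / 280865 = 0.85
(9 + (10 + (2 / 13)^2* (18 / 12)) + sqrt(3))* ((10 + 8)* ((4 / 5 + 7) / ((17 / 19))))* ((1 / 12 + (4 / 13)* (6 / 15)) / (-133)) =-665919 / 143650 - 207* sqrt(3) / 850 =-5.06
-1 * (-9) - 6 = 3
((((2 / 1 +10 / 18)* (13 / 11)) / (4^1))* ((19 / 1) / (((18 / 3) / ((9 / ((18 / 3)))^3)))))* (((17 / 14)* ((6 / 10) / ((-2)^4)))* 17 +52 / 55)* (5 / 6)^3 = 3008799625 / 374685696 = 8.03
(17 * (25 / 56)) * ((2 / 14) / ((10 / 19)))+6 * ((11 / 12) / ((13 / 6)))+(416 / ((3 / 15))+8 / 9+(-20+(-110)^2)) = 1299371819 / 91728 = 14165.49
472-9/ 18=943/ 2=471.50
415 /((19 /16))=6640 /19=349.47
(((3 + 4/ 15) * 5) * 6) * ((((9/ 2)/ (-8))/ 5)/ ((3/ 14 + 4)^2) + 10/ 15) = 6757933/ 104430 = 64.71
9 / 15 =3 / 5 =0.60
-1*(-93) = 93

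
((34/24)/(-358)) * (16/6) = -17/1611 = -0.01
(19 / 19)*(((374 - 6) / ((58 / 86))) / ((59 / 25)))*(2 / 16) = 49450 / 1711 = 28.90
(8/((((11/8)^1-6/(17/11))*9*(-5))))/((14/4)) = 2176/107415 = 0.02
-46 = -46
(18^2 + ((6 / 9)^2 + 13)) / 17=3037 / 153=19.85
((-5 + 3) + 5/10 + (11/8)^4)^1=2.07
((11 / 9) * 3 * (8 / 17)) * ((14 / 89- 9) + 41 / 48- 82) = -4228741 / 27234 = -155.27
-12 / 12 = -1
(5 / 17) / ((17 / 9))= 45 / 289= 0.16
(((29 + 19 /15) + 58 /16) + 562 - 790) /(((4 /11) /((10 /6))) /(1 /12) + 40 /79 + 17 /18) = -60724851 /1272932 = -47.70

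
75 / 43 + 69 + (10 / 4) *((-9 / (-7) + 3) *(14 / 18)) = 79.08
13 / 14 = 0.93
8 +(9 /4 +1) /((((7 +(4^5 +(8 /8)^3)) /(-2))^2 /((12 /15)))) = 10650253 /1331280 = 8.00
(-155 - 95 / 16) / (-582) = 2575 / 9312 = 0.28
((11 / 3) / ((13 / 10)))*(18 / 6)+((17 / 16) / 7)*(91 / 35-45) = 3687 / 1820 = 2.03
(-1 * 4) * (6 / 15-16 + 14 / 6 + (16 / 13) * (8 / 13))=126844 / 2535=50.04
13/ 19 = 0.68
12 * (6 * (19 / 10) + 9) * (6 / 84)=612 / 35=17.49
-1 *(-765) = 765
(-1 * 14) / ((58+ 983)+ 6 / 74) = -259 / 19260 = -0.01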